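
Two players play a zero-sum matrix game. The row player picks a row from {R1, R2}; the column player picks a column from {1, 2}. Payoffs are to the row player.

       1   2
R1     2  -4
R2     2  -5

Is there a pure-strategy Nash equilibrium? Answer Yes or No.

Row minima: R1 → -4, R2 → -5; maximin = -4.
Column maxima: 1 → 2, 2 → -4; minimax = -4.
maximin = minimax = -4, so a saddle point exists.

Yes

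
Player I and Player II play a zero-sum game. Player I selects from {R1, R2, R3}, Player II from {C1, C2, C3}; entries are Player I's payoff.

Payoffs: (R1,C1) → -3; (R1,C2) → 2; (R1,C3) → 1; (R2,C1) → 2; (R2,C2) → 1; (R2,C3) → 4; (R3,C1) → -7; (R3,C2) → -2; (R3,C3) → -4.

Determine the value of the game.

7/6

Row minima: R1 → -3, R2 → 1, R3 → -7; maximin = 1.
Column maxima: C1 → 2, C2 → 2, C3 → 4; minimax = 2.
1 ≠ 2, so there is no saddle point; optimal play is mixed.
R3 is strictly dominated by R1, so Player I never plays it.
C3 is strictly dominated by C1 (it gives Player I strictly more in every row), so Player II never plays it.
On the remaining 2×2 (R1, R2 vs C1, C2):
Let Player I play R1 with probability p. Expected payoff against C1: (-3)p + 2(1−p) = −5p + 2; against C2: 2p + 1(1−p) = p + 1.
Setting these equal: −5p + 2 = p + 1 ⇒ −6p = -1 ⇒ p = 1/6, and the value is (-5)·(1/6) + 2 = 7/6.
For Player II: with q = P(C1), equating R1's and R2's payoffs gives −5q + 2 = q + 1 ⇒ q = 1/6.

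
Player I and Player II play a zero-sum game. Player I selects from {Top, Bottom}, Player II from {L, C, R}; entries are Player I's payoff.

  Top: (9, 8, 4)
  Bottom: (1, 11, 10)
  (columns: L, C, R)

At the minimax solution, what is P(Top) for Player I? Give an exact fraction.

9/14

Row minima: Top → 4, Bottom → 1; maximin = 4.
Column maxima: L → 9, C → 11, R → 10; minimax = 9.
4 ≠ 9, so there is no saddle point; optimal play is mixed.
C is strictly dominated by R (it gives Player I strictly more in every row), so Player II never plays it.
On the remaining 2×2 (Top, Bottom vs L, R):
Let Player I play Top with probability p. Expected payoff against L: 9p + 1(1−p) = 8p + 1; against R: 4p + 10(1−p) = −6p + 10.
Setting these equal: 8p + 1 = −6p + 10 ⇒ 14p = 9 ⇒ p = 9/14, and the value is (8)·(9/14) + 1 = 43/7.
For Player II: with q = P(L), equating Top's and Bottom's payoffs gives 5q + 4 = −9q + 10 ⇒ q = 3/7.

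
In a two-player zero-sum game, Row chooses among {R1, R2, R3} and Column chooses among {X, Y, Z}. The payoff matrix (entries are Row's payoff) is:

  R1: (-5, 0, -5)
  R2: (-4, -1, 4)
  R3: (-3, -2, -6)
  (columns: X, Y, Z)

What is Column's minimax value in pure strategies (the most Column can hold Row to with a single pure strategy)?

-3

Column maxima: X → -3, Y → 0, Z → 4.
The smallest of these is -3.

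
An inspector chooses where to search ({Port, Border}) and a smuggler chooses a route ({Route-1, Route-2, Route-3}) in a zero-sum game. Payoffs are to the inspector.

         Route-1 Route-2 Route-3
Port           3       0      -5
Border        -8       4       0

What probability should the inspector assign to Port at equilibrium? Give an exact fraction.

1/2

Row minima: Port → -5, Border → -8; maximin = -5.
Column maxima: Route-1 → 3, Route-2 → 4, Route-3 → 0; minimax = 0.
-5 ≠ 0, so there is no saddle point; optimal play is mixed.
Route-2 is strictly dominated by Route-3 (it gives the inspector strictly more in every row), so the smuggler never plays it.
On the remaining 2×2 (Port, Border vs Route-1, Route-3):
Let the inspector play Port with probability p. Expected payoff against Route-1: 3p + (-8)(1−p) = 11p − 8; against Route-3: (-5)p + 0(1−p) = −5p.
Setting these equal: 11p − 8 = −5p ⇒ 16p = 8 ⇒ p = 1/2, and the value is (11)·(1/2) − 8 = -5/2.
For the smuggler: with q = P(Route-1), equating Port's and Border's payoffs gives 8q − 5 = −8q ⇒ q = 5/16.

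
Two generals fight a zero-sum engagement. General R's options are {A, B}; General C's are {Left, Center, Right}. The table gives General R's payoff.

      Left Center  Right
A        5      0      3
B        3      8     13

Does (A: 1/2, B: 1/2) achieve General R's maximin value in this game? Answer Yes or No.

Yes

Against Left this mix gives (1/2)·5 + (1/2)·3 = 4.
Against Center this mix gives (1/2)·0 + (1/2)·8 = 4.
Against Right this mix gives (1/2)·3 + (1/2)·13 = 8.
All of General C's active replies (Left, Center) yield 4, and no column does worse for General R. The mix makes General C indifferent and guarantees 4, so it is optimal.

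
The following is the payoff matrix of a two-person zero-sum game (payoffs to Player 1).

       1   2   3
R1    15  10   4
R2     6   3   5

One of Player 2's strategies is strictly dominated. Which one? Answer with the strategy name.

1

2 holds Player 1's payoff strictly below 1 in every row: 10 < 15, 3 < 6.
So 1 is strictly dominated for Player 2.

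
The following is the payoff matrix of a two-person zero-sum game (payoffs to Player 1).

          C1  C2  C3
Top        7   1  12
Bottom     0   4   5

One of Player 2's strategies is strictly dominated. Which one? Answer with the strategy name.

C1 holds Player 1's payoff strictly below C3 in every row: 7 < 12, 0 < 5.
So C3 is strictly dominated for Player 2.

C3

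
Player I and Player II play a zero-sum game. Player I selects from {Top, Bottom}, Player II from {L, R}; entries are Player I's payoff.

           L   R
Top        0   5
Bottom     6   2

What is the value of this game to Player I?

Row minima: Top → 0, Bottom → 2; maximin = 2.
Column maxima: L → 6, R → 5; minimax = 5.
2 ≠ 5, so there is no saddle point; optimal play is mixed.
Let Player I play Top with probability p. Expected payoff against L: 0p + 6(1−p) = −6p + 6; against R: 5p + 2(1−p) = 3p + 2.
Setting these equal: −6p + 6 = 3p + 2 ⇒ −9p = -4 ⇒ p = 4/9, and the value is (-6)·(4/9) + 6 = 10/3.
For Player II: with q = P(L), equating Top's and Bottom's payoffs gives −5q + 5 = 4q + 2 ⇒ q = 1/3.

10/3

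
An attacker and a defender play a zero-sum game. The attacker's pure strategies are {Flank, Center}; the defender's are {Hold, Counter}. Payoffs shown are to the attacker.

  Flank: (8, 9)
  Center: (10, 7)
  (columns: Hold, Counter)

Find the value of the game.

17/2

Row minima: Flank → 8, Center → 7; maximin = 8.
Column maxima: Hold → 10, Counter → 9; minimax = 9.
8 ≠ 9, so there is no saddle point; optimal play is mixed.
Let the attacker play Flank with probability p. Expected payoff against Hold: 8p + 10(1−p) = −2p + 10; against Counter: 9p + 7(1−p) = 2p + 7.
Setting these equal: −2p + 10 = 2p + 7 ⇒ −4p = -3 ⇒ p = 3/4, and the value is (-2)·(3/4) + 10 = 17/2.
For the defender: with q = P(Hold), equating Flank's and Center's payoffs gives −q + 9 = 3q + 7 ⇒ q = 1/2.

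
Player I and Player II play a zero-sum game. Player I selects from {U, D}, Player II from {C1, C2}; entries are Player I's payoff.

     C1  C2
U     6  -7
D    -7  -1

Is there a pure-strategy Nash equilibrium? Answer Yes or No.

No

Row minima: U → -7, D → -7; maximin = -7.
Column maxima: C1 → 6, C2 → -1; minimax = -1.
-7 ≠ -1, so no pure-strategy equilibrium exists.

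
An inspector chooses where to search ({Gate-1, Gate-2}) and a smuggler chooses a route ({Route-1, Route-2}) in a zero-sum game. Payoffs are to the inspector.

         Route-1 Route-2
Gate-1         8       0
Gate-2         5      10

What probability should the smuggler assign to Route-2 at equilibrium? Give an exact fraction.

Row minima: Gate-1 → 0, Gate-2 → 5; maximin = 5.
Column maxima: Route-1 → 8, Route-2 → 10; minimax = 8.
5 ≠ 8, so there is no saddle point; optimal play is mixed.
Let the inspector play Gate-1 with probability p. Expected payoff against Route-1: 8p + 5(1−p) = 3p + 5; against Route-2: 0p + 10(1−p) = −10p + 10.
Setting these equal: 3p + 5 = −10p + 10 ⇒ 13p = 5 ⇒ p = 5/13, and the value is (3)·(5/13) + 5 = 80/13.
For the smuggler: with q = P(Route-1), equating Gate-1's and Gate-2's payoffs gives 8q = −5q + 10 ⇒ q = 10/13.

3/13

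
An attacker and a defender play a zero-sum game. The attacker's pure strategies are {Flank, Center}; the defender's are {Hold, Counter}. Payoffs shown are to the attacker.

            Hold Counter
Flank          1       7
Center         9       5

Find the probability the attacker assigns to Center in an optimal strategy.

3/5

Row minima: Flank → 1, Center → 5; maximin = 5.
Column maxima: Hold → 9, Counter → 7; minimax = 7.
5 ≠ 7, so there is no saddle point; optimal play is mixed.
Let the attacker play Flank with probability p. Expected payoff against Hold: 1p + 9(1−p) = −8p + 9; against Counter: 7p + 5(1−p) = 2p + 5.
Setting these equal: −8p + 9 = 2p + 5 ⇒ −10p = -4 ⇒ p = 2/5, and the value is (-8)·(2/5) + 9 = 29/5.
For the defender: with q = P(Hold), equating Flank's and Center's payoffs gives −6q + 7 = 4q + 5 ⇒ q = 1/5.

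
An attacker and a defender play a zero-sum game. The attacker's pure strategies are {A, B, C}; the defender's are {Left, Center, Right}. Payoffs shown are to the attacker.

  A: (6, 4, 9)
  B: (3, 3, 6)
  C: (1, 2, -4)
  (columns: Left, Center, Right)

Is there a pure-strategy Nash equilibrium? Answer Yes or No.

Row minima: A → 4, B → 3, C → -4; maximin = 4.
Column maxima: Left → 6, Center → 4, Right → 9; minimax = 4.
maximin = minimax = 4, so a saddle point exists.

Yes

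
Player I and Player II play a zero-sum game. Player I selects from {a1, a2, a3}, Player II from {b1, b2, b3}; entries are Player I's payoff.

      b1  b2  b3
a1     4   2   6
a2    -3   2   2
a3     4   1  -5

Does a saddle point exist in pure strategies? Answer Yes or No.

Row minima: a1 → 2, a2 → -3, a3 → -5; maximin = 2.
Column maxima: b1 → 4, b2 → 2, b3 → 6; minimax = 2.
maximin = minimax = 2, so a saddle point exists.

Yes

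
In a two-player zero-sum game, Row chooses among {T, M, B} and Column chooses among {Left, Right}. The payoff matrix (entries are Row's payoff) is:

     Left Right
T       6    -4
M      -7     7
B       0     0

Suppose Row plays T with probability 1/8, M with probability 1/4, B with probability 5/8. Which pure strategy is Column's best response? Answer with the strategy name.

Left

If Column plays Left, Row's expected payoff is (1/8)·6 + (1/4)·(-7) + (5/8)·0 = -1.
If Column plays Right, Row's expected payoff is (1/8)·(-4) + (1/4)·7 + (5/8)·0 = 5/4.
Column minimizes Row's payoff; the smallest is -1, so the best response is Left.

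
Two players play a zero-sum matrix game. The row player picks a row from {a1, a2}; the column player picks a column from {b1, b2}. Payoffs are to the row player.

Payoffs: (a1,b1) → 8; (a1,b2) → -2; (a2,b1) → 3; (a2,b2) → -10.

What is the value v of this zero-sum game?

-2

Row minima: a1 → -2, a2 → -10; maximin = -2.
Column maxima: b1 → 8, b2 → -2; minimax = -2.
Since maximin = minimax = -2, there is a saddle point and the value is -2.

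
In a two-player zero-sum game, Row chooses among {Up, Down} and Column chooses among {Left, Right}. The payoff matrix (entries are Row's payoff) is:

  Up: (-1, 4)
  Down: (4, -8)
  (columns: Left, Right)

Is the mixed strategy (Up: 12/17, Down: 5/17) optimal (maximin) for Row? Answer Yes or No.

Against Left this mix gives (12/17)·(-1) + (5/17)·4 = 8/17.
Against Right this mix gives (12/17)·4 + (5/17)·(-8) = 8/17.
All of Column's active replies (Left, Right) yield 8/17, and no column does worse for Row. The mix makes Column indifferent and guarantees 8/17, so it is optimal.

Yes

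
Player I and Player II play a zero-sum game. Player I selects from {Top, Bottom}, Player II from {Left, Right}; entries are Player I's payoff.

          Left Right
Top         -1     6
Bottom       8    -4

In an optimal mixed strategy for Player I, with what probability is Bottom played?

Row minima: Top → -1, Bottom → -4; maximin = -1.
Column maxima: Left → 8, Right → 6; minimax = 6.
-1 ≠ 6, so there is no saddle point; optimal play is mixed.
Let Player I play Top with probability p. Expected payoff against Left: (-1)p + 8(1−p) = −9p + 8; against Right: 6p + (-4)(1−p) = 10p − 4.
Setting these equal: −9p + 8 = 10p − 4 ⇒ −19p = -12 ⇒ p = 12/19, and the value is (-9)·(12/19) + 8 = 44/19.
For Player II: with q = P(Left), equating Top's and Bottom's payoffs gives −7q + 6 = 12q − 4 ⇒ q = 10/19.

7/19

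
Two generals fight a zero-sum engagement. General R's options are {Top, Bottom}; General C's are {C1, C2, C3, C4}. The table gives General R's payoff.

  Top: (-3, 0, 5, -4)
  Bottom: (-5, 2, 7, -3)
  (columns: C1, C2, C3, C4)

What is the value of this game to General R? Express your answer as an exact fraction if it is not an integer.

Row minima: Top → -4, Bottom → -5; maximin = -4.
Column maxima: C1 → -3, C2 → 2, C3 → 7, C4 → -3; minimax = -3.
-4 ≠ -3, so there is no saddle point; optimal play is mixed.
C2 is strictly dominated by C1 (it gives General R strictly more in every row), so General C never plays it.
C3 is strictly dominated by C1 (it gives General R strictly more in every row), so General C never plays it.
On the remaining 2×2 (Top, Bottom vs C1, C4):
Let General R play Top with probability p. Expected payoff against C1: (-3)p + (-5)(1−p) = 2p − 5; against C4: (-4)p + (-3)(1−p) = −p − 3.
Setting these equal: 2p − 5 = −p − 3 ⇒ 3p = 2 ⇒ p = 2/3, and the value is (2)·(2/3) − 5 = -11/3.
For General C: with q = P(C1), equating Top's and Bottom's payoffs gives q − 4 = −2q − 3 ⇒ q = 1/3.

-11/3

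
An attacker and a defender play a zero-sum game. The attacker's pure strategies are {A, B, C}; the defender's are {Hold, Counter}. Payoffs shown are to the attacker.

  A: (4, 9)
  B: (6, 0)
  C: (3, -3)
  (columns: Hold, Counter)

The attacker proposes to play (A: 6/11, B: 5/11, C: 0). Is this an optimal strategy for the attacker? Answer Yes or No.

Against Hold this mix gives (6/11)·4 + (5/11)·6 = 54/11.
Against Counter this mix gives (6/11)·9 + (5/11)·0 = 54/11.
All of the defender's active replies (Hold, Counter) yield 54/11, and no column does worse for the attacker. The mix makes the defender indifferent and guarantees 54/11, so it is optimal.

Yes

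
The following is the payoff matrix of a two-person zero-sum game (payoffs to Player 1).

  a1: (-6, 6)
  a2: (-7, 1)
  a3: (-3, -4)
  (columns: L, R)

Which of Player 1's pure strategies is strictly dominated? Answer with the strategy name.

a1 gives a strictly higher payoff than a2 against every column: -6 > -7, 6 > 1.
So a2 is strictly dominated and Player 1 never plays it.

a2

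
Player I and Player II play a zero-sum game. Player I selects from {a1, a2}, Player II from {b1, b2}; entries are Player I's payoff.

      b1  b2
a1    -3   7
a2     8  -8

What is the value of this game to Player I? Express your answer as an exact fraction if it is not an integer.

16/13

Row minima: a1 → -3, a2 → -8; maximin = -3.
Column maxima: b1 → 8, b2 → 7; minimax = 7.
-3 ≠ 7, so there is no saddle point; optimal play is mixed.
Let Player I play a1 with probability p. Expected payoff against b1: (-3)p + 8(1−p) = −11p + 8; against b2: 7p + (-8)(1−p) = 15p − 8.
Setting these equal: −11p + 8 = 15p − 8 ⇒ −26p = -16 ⇒ p = 8/13, and the value is (-11)·(8/13) + 8 = 16/13.
For Player II: with q = P(b1), equating a1's and a2's payoffs gives −10q + 7 = 16q − 8 ⇒ q = 15/26.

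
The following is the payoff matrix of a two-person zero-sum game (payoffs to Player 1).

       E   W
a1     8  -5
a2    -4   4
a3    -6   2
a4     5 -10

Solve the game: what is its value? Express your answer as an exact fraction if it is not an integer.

Row minima: a1 → -5, a2 → -4, a3 → -6, a4 → -10; maximin = -4.
Column maxima: E → 8, W → 4; minimax = 4.
-4 ≠ 4, so there is no saddle point; optimal play is mixed.
a3 is strictly dominated by a2, so Player 1 never plays it.
a4 is strictly dominated by a1, so Player 1 never plays it.
On the remaining 2×2 (a1, a2 vs E, W):
Let Player 1 play a1 with probability p. Expected payoff against E: 8p + (-4)(1−p) = 12p − 4; against W: (-5)p + 4(1−p) = −9p + 4.
Setting these equal: 12p − 4 = −9p + 4 ⇒ 21p = 8 ⇒ p = 8/21, and the value is (12)·(8/21) − 4 = 4/7.
For Player 2: with q = P(E), equating a1's and a2's payoffs gives 13q − 5 = −8q + 4 ⇒ q = 3/7.

4/7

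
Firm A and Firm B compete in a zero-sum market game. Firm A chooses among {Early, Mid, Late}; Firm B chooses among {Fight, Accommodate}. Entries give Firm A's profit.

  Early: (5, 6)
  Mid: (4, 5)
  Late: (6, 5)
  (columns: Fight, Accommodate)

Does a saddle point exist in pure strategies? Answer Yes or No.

No

Row minima: Early → 5, Mid → 4, Late → 5; maximin = 5.
Column maxima: Fight → 6, Accommodate → 6; minimax = 6.
5 ≠ 6, so no pure-strategy equilibrium exists.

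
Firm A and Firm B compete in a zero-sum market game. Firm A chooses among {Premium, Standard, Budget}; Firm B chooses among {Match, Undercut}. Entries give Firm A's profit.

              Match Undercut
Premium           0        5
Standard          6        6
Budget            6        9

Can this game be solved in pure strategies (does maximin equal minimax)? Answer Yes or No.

Yes

Row minima: Premium → 0, Standard → 6, Budget → 6; maximin = 6.
Column maxima: Match → 6, Undercut → 9; minimax = 6.
maximin = minimax = 6, so a saddle point exists.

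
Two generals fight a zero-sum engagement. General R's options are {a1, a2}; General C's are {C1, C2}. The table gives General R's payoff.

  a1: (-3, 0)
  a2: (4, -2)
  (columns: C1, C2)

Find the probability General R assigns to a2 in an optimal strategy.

1/3

Row minima: a1 → -3, a2 → -2; maximin = -2.
Column maxima: C1 → 4, C2 → 0; minimax = 0.
-2 ≠ 0, so there is no saddle point; optimal play is mixed.
Let General R play a1 with probability p. Expected payoff against C1: (-3)p + 4(1−p) = −7p + 4; against C2: 0p + (-2)(1−p) = 2p − 2.
Setting these equal: −7p + 4 = 2p − 2 ⇒ −9p = -6 ⇒ p = 2/3, and the value is (-7)·(2/3) + 4 = -2/3.
For General C: with q = P(C1), equating a1's and a2's payoffs gives −3q = 6q − 2 ⇒ q = 2/9.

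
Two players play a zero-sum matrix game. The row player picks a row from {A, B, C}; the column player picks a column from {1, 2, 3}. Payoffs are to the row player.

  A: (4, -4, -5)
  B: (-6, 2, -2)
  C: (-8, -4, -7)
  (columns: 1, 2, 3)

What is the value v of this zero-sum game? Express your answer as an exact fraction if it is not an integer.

-38/13

Row minima: A → -5, B → -6, C → -8; maximin = -5.
Column maxima: 1 → 4, 2 → 2, 3 → -2; minimax = -2.
-5 ≠ -2, so there is no saddle point; optimal play is mixed.
C is strictly dominated by B, so the row player never plays it.
2 is strictly dominated by 3 (it gives the row player strictly more in every row), so the column player never plays it.
On the remaining 2×2 (A, B vs 1, 3):
Let the row player play A with probability p. Expected payoff against 1: 4p + (-6)(1−p) = 10p − 6; against 3: (-5)p + (-2)(1−p) = −3p − 2.
Setting these equal: 10p − 6 = −3p − 2 ⇒ 13p = 4 ⇒ p = 4/13, and the value is (10)·(4/13) − 6 = -38/13.
For the column player: with q = P(1), equating A's and B's payoffs gives 9q − 5 = −4q − 2 ⇒ q = 3/13.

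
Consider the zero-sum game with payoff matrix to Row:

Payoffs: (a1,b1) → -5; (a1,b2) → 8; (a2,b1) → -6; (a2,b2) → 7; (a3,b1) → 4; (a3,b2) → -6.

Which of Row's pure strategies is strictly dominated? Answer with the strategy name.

a2

a1 gives a strictly higher payoff than a2 against every column: -5 > -6, 8 > 7.
So a2 is strictly dominated and Row never plays it.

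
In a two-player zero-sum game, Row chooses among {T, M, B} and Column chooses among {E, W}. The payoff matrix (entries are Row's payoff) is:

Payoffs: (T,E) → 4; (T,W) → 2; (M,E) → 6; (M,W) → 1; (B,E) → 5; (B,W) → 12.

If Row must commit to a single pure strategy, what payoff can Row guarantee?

5

Row minima: T → 2, M → 1, B → 5.
The best of these is 5.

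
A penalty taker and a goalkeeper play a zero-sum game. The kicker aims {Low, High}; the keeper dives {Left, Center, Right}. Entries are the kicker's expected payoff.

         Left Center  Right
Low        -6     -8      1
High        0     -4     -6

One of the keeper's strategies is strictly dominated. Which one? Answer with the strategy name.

Left

Center holds the kicker's payoff strictly below Left in every row: -8 < -6, -4 < 0.
So Left is strictly dominated for the keeper.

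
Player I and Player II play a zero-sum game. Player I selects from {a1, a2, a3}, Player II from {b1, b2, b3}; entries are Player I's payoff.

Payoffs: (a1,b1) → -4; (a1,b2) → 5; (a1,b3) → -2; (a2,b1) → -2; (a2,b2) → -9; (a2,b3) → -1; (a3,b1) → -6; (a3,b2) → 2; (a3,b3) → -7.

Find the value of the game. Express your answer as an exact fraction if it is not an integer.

Row minima: a1 → -4, a2 → -9, a3 → -7; maximin = -4.
Column maxima: b1 → -2, b2 → 5, b3 → -1; minimax = -2.
-4 ≠ -2, so there is no saddle point; optimal play is mixed.
a3 is strictly dominated by a1, so Player I never plays it.
With a3 eliminated, b3 is strictly dominated by b1 (it gives Player I strictly more in every remaining row), so Player II never plays it.
On the remaining 2×2 (a1, a2 vs b1, b2):
Let Player I play a1 with probability p. Expected payoff against b1: (-4)p + (-2)(1−p) = −2p − 2; against b2: 5p + (-9)(1−p) = 14p − 9.
Setting these equal: −2p − 2 = 14p − 9 ⇒ −16p = -7 ⇒ p = 7/16, and the value is (-2)·(7/16) − 2 = -23/8.
For Player II: with q = P(b1), equating a1's and a2's payoffs gives −9q + 5 = 7q − 9 ⇒ q = 7/8.

-23/8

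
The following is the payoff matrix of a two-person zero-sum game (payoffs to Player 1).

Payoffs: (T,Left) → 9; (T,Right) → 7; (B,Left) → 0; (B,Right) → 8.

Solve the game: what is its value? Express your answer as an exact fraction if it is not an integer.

36/5

Row minima: T → 7, B → 0; maximin = 7.
Column maxima: Left → 9, Right → 8; minimax = 8.
7 ≠ 8, so there is no saddle point; optimal play is mixed.
Let Player 1 play T with probability p. Expected payoff against Left: 9p + 0(1−p) = 9p; against Right: 7p + 8(1−p) = −p + 8.
Setting these equal: 9p = −p + 8 ⇒ 10p = 8 ⇒ p = 4/5, and the value is (9)·(4/5) = 36/5.
For Player 2: with q = P(Left), equating T's and B's payoffs gives 2q + 7 = −8q + 8 ⇒ q = 1/10.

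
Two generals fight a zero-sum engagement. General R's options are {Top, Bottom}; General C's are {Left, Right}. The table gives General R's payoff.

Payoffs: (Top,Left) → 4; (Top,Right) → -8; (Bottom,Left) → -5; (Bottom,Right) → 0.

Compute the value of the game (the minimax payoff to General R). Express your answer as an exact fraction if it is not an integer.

-40/17

Row minima: Top → -8, Bottom → -5; maximin = -5.
Column maxima: Left → 4, Right → 0; minimax = 0.
-5 ≠ 0, so there is no saddle point; optimal play is mixed.
Let General R play Top with probability p. Expected payoff against Left: 4p + (-5)(1−p) = 9p − 5; against Right: (-8)p + 0(1−p) = −8p.
Setting these equal: 9p − 5 = −8p ⇒ 17p = 5 ⇒ p = 5/17, and the value is (9)·(5/17) − 5 = -40/17.
For General C: with q = P(Left), equating Top's and Bottom's payoffs gives 12q − 8 = −5q ⇒ q = 8/17.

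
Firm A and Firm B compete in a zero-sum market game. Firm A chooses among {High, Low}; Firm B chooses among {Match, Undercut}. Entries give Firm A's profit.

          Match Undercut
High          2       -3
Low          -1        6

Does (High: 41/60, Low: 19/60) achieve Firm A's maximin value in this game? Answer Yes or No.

No

Against Match this mix gives (41/60)·2 + (19/60)·(-1) = 21/20.
Against Undercut this mix gives (41/60)·(-3) + (19/60)·6 = -3/20.
Firm B will play Undercut, holding Firm A to -3/20. Shifting weight toward the row that does better against Undercut would raise this floor (the equalizing mix achieves 3/4 against both Undercut and Match), so the proposed strategy is not optimal.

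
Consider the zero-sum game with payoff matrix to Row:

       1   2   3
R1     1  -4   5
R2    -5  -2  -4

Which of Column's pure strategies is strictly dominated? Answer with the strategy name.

1 holds Row's payoff strictly below 3 in every row: 1 < 5, -5 < -4.
So 3 is strictly dominated for Column.

3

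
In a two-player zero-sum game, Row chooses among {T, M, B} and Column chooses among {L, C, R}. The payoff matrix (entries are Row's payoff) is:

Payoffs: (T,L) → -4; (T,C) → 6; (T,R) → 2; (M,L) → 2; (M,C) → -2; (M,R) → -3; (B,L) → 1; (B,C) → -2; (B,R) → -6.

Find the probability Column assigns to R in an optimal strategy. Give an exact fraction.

6/11

Row minima: T → -4, M → -3, B → -6; maximin = -3.
Column maxima: L → 2, C → 6, R → 2; minimax = 2.
-3 ≠ 2, so there is no saddle point; optimal play is mixed.
C is strictly dominated by R (it gives Row strictly more in every row), so Column never plays it.
With C eliminated, B is strictly dominated by M (M gives Row strictly more in every remaining column), so Row never plays it.
On the remaining 2×2 (T, M vs L, R):
Let Row play T with probability p. Expected payoff against L: (-4)p + 2(1−p) = −6p + 2; against R: 2p + (-3)(1−p) = 5p − 3.
Setting these equal: −6p + 2 = 5p − 3 ⇒ −11p = -5 ⇒ p = 5/11, and the value is (-6)·(5/11) + 2 = -8/11.
For Column: with q = P(L), equating T's and M's payoffs gives −6q + 2 = 5q − 3 ⇒ q = 5/11.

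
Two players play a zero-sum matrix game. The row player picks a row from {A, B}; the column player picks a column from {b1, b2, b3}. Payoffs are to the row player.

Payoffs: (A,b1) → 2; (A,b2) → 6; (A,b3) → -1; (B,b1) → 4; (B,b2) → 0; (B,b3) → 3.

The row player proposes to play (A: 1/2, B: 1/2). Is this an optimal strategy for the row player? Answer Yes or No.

No

Against b1 this mix gives (1/2)·2 + (1/2)·4 = 3.
Against b2 this mix gives (1/2)·6 + (1/2)·0 = 3.
Against b3 this mix gives (1/2)·(-1) + (1/2)·3 = 1.
The column player will play b3, holding the row player to 1. Shifting weight toward the row that does better against b3 would raise this floor (the equalizing mix achieves 9/5 against both b3 and b2), so the proposed strategy is not optimal.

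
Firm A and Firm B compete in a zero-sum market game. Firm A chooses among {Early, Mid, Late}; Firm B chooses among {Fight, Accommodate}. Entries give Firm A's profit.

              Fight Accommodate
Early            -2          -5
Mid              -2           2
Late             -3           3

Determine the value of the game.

Row minima: Early → -5, Mid → -2, Late → -3; maximin = -2.
Column maxima: Fight → -2, Accommodate → 3; minimax = -2.
Since maximin = minimax = -2, there is a saddle point and the value is -2.

-2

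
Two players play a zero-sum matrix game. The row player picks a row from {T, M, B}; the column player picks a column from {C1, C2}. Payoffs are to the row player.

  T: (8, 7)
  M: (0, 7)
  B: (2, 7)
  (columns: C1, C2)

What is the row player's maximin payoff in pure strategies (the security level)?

7

Row minima: T → 7, M → 0, B → 2.
The best of these is 7.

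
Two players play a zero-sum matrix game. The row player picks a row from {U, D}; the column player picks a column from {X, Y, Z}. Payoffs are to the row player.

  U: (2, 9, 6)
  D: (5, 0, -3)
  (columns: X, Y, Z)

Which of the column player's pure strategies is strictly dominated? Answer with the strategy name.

Y

Z holds the row player's payoff strictly below Y in every row: 6 < 9, -3 < 0.
So Y is strictly dominated for the column player.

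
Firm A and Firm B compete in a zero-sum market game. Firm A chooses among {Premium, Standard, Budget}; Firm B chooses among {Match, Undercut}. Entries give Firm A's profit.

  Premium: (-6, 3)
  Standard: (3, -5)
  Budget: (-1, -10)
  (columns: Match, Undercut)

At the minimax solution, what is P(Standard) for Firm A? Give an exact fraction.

9/17

Row minima: Premium → -6, Standard → -5, Budget → -10; maximin = -5.
Column maxima: Match → 3, Undercut → 3; minimax = 3.
-5 ≠ 3, so there is no saddle point; optimal play is mixed.
Budget is strictly dominated by Standard, so Firm A never plays it.
On the remaining 2×2 (Premium, Standard vs Match, Undercut):
Let Firm A play Premium with probability p. Expected payoff against Match: (-6)p + 3(1−p) = −9p + 3; against Undercut: 3p + (-5)(1−p) = 8p − 5.
Setting these equal: −9p + 3 = 8p − 5 ⇒ −17p = -8 ⇒ p = 8/17, and the value is (-9)·(8/17) + 3 = -21/17.
For Firm B: with q = P(Match), equating Premium's and Standard's payoffs gives −9q + 3 = 8q − 5 ⇒ q = 8/17.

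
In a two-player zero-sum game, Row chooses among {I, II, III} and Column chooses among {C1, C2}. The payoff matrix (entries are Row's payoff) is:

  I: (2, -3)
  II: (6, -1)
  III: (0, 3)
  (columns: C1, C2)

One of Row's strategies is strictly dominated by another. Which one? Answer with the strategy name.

I

II gives a strictly higher payoff than I against every column: 6 > 2, -1 > -3.
So I is strictly dominated and Row never plays it.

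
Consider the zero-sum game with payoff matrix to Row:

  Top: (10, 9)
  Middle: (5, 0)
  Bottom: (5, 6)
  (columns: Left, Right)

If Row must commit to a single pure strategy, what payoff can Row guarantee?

9

Row minima: Top → 9, Middle → 0, Bottom → 5.
The best of these is 9.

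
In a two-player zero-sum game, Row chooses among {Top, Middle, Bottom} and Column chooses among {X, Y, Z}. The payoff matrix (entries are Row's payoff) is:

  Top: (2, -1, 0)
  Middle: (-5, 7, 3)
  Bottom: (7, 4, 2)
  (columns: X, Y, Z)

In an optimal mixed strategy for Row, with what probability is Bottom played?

8/13

Row minima: Top → -1, Middle → -5, Bottom → 2; maximin = 2.
Column maxima: X → 7, Y → 7, Z → 3; minimax = 3.
2 ≠ 3, so there is no saddle point; optimal play is mixed.
Top is strictly dominated by Bottom, so Row never plays it.
With Top eliminated, Y is strictly dominated by Z (it gives Row strictly more in every remaining row), so Column never plays it.
On the remaining 2×2 (Middle, Bottom vs X, Z):
Let Row play Middle with probability p. Expected payoff against X: (-5)p + 7(1−p) = −12p + 7; against Z: 3p + 2(1−p) = p + 2.
Setting these equal: −12p + 7 = p + 2 ⇒ −13p = -5 ⇒ p = 5/13, and the value is (-12)·(5/13) + 7 = 31/13.
For Column: with q = P(X), equating Middle's and Bottom's payoffs gives −8q + 3 = 5q + 2 ⇒ q = 1/13.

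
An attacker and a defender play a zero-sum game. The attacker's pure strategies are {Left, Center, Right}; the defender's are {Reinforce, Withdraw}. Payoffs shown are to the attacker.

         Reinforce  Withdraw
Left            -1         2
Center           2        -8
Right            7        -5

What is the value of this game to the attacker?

3/5

Row minima: Left → -1, Center → -8, Right → -5; maximin = -1.
Column maxima: Reinforce → 7, Withdraw → 2; minimax = 2.
-1 ≠ 2, so there is no saddle point; optimal play is mixed.
Center is strictly dominated by Right, so the attacker never plays it.
On the remaining 2×2 (Left, Right vs Reinforce, Withdraw):
Let the attacker play Left with probability p. Expected payoff against Reinforce: (-1)p + 7(1−p) = −8p + 7; against Withdraw: 2p + (-5)(1−p) = 7p − 5.
Setting these equal: −8p + 7 = 7p − 5 ⇒ −15p = -12 ⇒ p = 4/5, and the value is (-8)·(4/5) + 7 = 3/5.
For the defender: with q = P(Reinforce), equating Left's and Right's payoffs gives −3q + 2 = 12q − 5 ⇒ q = 7/15.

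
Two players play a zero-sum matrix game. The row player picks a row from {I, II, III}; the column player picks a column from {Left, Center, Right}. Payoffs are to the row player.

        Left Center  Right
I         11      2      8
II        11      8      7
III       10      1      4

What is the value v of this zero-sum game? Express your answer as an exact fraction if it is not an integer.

Row minima: I → 2, II → 7, III → 1; maximin = 7.
Column maxima: Left → 11, Center → 8, Right → 8; minimax = 8.
7 ≠ 8, so there is no saddle point; optimal play is mixed.
III is strictly dominated by I, so the row player never plays it.
Left is strictly dominated by Center (it gives the row player strictly more in every row), so the column player never plays it.
On the remaining 2×2 (I, II vs Center, Right):
Let the row player play I with probability p. Expected payoff against Center: 2p + 8(1−p) = −6p + 8; against Right: 8p + 7(1−p) = p + 7.
Setting these equal: −6p + 8 = p + 7 ⇒ −7p = -1 ⇒ p = 1/7, and the value is (-6)·(1/7) + 8 = 50/7.
For the column player: with q = P(Center), equating I's and II's payoffs gives −6q + 8 = q + 7 ⇒ q = 1/7.

50/7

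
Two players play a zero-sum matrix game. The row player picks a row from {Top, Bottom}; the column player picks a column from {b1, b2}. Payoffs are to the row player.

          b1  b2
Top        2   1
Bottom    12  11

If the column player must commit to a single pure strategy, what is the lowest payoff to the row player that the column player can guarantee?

Column maxima: b1 → 12, b2 → 11.
The smallest of these is 11.

11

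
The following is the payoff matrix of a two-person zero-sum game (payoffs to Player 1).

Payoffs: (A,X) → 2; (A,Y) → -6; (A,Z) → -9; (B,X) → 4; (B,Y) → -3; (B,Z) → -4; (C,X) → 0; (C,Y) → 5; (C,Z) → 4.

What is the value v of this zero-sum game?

Row minima: A → -9, B → -4, C → 0; maximin = 0.
Column maxima: X → 4, Y → 5, Z → 4; minimax = 4.
0 ≠ 4, so there is no saddle point; optimal play is mixed.
A is strictly dominated by B, so Player 1 never plays it.
Y is strictly dominated by Z (it gives Player 1 strictly more in every row), so Player 2 never plays it.
On the remaining 2×2 (B, C vs X, Z):
Let Player 1 play B with probability p. Expected payoff against X: 4p + 0(1−p) = 4p; against Z: (-4)p + 4(1−p) = −8p + 4.
Setting these equal: 4p = −8p + 4 ⇒ 12p = 4 ⇒ p = 1/3, and the value is (4)·(1/3) = 4/3.
For Player 2: with q = P(X), equating B's and C's payoffs gives 8q − 4 = −4q + 4 ⇒ q = 2/3.

4/3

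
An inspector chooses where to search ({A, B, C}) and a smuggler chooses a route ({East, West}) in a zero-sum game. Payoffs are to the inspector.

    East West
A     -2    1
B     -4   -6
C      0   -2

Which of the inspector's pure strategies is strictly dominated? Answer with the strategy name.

B

A gives a strictly higher payoff than B against every column: -2 > -4, 1 > -6.
So B is strictly dominated and the inspector never plays it.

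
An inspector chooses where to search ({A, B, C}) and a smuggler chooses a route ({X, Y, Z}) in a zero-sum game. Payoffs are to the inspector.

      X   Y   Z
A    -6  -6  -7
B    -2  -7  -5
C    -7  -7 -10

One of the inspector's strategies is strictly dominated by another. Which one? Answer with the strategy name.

A gives a strictly higher payoff than C against every column: -6 > -7, -6 > -7, -7 > -10.
So C is strictly dominated and the inspector never plays it.

C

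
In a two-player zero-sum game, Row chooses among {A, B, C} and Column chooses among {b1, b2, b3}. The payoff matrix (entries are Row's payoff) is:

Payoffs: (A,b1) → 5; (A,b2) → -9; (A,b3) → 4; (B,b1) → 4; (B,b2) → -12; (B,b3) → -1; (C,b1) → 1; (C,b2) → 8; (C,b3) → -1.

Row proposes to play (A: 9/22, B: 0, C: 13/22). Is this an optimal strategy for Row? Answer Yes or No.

Against b1 this mix gives (9/22)·5 + (13/22)·1 = 29/11.
Against b2 this mix gives (9/22)·(-9) + (13/22)·8 = 23/22.
Against b3 this mix gives (9/22)·4 + (13/22)·(-1) = 23/22.
All of Column's active replies (b2, b3) yield 23/22, and no column does worse for Row. The mix makes Column indifferent and guarantees 23/22, so it is optimal.

Yes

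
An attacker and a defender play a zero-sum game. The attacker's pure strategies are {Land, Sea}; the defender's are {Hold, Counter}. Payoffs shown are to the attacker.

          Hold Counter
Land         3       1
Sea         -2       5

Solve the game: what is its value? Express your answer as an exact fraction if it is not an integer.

Row minima: Land → 1, Sea → -2; maximin = 1.
Column maxima: Hold → 3, Counter → 5; minimax = 3.
1 ≠ 3, so there is no saddle point; optimal play is mixed.
Let the attacker play Land with probability p. Expected payoff against Hold: 3p + (-2)(1−p) = 5p − 2; against Counter: 1p + 5(1−p) = −4p + 5.
Setting these equal: 5p − 2 = −4p + 5 ⇒ 9p = 7 ⇒ p = 7/9, and the value is (5)·(7/9) − 2 = 17/9.
For the defender: with q = P(Hold), equating Land's and Sea's payoffs gives 2q + 1 = −7q + 5 ⇒ q = 4/9.

17/9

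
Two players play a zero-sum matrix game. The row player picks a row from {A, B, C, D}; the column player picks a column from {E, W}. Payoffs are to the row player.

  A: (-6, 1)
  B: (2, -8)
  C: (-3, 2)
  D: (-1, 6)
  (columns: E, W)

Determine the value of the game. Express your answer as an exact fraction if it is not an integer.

Row minima: A → -6, B → -8, C → -3, D → -1; maximin = -1.
Column maxima: E → 2, W → 6; minimax = 2.
-1 ≠ 2, so there is no saddle point; optimal play is mixed.
A is strictly dominated by C, so the row player never plays it.
C is strictly dominated by D, so the row player never plays it.
On the remaining 2×2 (B, D vs E, W):
Let the row player play B with probability p. Expected payoff against E: 2p + (-1)(1−p) = 3p − 1; against W: (-8)p + 6(1−p) = −14p + 6.
Setting these equal: 3p − 1 = −14p + 6 ⇒ 17p = 7 ⇒ p = 7/17, and the value is (3)·(7/17) − 1 = 4/17.
For the column player: with q = P(E), equating B's and D's payoffs gives 10q − 8 = −7q + 6 ⇒ q = 14/17.

4/17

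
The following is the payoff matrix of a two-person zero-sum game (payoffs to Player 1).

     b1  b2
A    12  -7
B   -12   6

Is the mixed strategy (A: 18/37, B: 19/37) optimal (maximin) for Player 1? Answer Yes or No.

Yes

Against b1 this mix gives (18/37)·12 + (19/37)·(-12) = -12/37.
Against b2 this mix gives (18/37)·(-7) + (19/37)·6 = -12/37.
All of Player 2's active replies (b1, b2) yield -12/37, and no column does worse for Player 1. The mix makes Player 2 indifferent and guarantees -12/37, so it is optimal.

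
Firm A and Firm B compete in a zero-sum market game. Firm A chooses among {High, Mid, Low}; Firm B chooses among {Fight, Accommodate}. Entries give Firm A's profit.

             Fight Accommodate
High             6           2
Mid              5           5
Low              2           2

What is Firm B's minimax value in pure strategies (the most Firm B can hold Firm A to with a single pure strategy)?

5

Column maxima: Fight → 6, Accommodate → 5.
The smallest of these is 5.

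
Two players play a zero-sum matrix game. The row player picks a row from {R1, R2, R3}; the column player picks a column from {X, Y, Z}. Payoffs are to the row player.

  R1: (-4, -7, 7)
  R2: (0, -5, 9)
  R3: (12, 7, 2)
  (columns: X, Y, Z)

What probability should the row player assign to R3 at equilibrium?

Row minima: R1 → -7, R2 → -5, R3 → 2; maximin = 2.
Column maxima: X → 12, Y → 7, Z → 9; minimax = 7.
2 ≠ 7, so there is no saddle point; optimal play is mixed.
R1 is strictly dominated by R2, so the row player never plays it.
X is strictly dominated by Y (it gives the row player strictly more in every row), so the column player never plays it.
On the remaining 2×2 (R2, R3 vs Y, Z):
Let the row player play R2 with probability p. Expected payoff against Y: (-5)p + 7(1−p) = −12p + 7; against Z: 9p + 2(1−p) = 7p + 2.
Setting these equal: −12p + 7 = 7p + 2 ⇒ −19p = -5 ⇒ p = 5/19, and the value is (-12)·(5/19) + 7 = 73/19.
For the column player: with q = P(Y), equating R2's and R3's payoffs gives −14q + 9 = 5q + 2 ⇒ q = 7/19.

14/19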